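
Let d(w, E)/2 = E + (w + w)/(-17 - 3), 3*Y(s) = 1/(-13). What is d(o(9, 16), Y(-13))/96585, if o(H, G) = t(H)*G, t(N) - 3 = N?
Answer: -7498/18834075 ≈ -0.00039811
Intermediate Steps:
t(N) = 3 + N
Y(s) = -1/39 (Y(s) = (⅓)/(-13) = (⅓)*(-1/13) = -1/39)
o(H, G) = G*(3 + H) (o(H, G) = (3 + H)*G = G*(3 + H))
d(w, E) = 2*E - w/5 (d(w, E) = 2*(E + (w + w)/(-17 - 3)) = 2*(E + (2*w)/(-20)) = 2*(E + (2*w)*(-1/20)) = 2*(E - w/10) = 2*E - w/5)
d(o(9, 16), Y(-13))/96585 = (2*(-1/39) - 16*(3 + 9)/5)/96585 = (-2/39 - 16*12/5)*(1/96585) = (-2/39 - ⅕*192)*(1/96585) = (-2/39 - 192/5)*(1/96585) = -7498/195*1/96585 = -7498/18834075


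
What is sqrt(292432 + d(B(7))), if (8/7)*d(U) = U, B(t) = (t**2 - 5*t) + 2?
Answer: 3*sqrt(32494) ≈ 540.78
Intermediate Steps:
B(t) = 2 + t**2 - 5*t
d(U) = 7*U/8
sqrt(292432 + d(B(7))) = sqrt(292432 + 7*(2 + 7**2 - 5*7)/8) = sqrt(292432 + 7*(2 + 49 - 35)/8) = sqrt(292432 + (7/8)*16) = sqrt(292432 + 14) = sqrt(292446) = 3*sqrt(32494)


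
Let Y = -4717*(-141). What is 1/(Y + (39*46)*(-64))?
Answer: 1/550281 ≈ 1.8173e-6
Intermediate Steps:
Y = 665097
1/(Y + (39*46)*(-64)) = 1/(665097 + (39*46)*(-64)) = 1/(665097 + 1794*(-64)) = 1/(665097 - 114816) = 1/550281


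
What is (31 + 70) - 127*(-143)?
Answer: 18262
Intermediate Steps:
(31 + 70) - 127*(-143) = 101 + 18161 = 18262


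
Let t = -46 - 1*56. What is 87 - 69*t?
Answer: 7125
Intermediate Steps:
t = -102 (t = -46 - 56 = -102)
87 - 69*t = 87 - 69*(-102) = 87 + 7038 = 7125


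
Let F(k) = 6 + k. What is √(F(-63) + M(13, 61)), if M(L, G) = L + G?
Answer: √17 ≈ 4.1231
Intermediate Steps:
M(L, G) = G + L
√(F(-63) + M(13, 61)) = √((6 - 63) + (61 + 13)) = √(-57 + 74) = √17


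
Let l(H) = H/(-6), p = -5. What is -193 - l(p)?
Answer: -1163/6 ≈ -193.83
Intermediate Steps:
l(H) = -H/6 (l(H) = H*(-1/6) = -H/6)
-193 - l(p) = -193 - (-1)*(-5)/6 = -193 - 1*5/6 = -193 - 5/6 = -1163/6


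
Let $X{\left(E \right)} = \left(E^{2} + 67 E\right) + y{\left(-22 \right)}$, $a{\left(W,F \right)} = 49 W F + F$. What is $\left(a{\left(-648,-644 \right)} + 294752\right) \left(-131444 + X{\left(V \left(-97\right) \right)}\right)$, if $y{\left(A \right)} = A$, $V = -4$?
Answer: $934942757304$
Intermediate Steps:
$a{\left(W,F \right)} = F + 49 F W$ ($a{\left(W,F \right)} = 49 F W + F = F + 49 F W$)
$X{\left(E \right)} = -22 + E^{2} + 67 E$ ($X{\left(E \right)} = \left(E^{2} + 67 E\right) - 22 = -22 + E^{2} + 67 E$)
$\left(a{\left(-648,-644 \right)} + 294752\right) \left(-131444 + X{\left(V \left(-97\right) \right)}\right) = \left(- 644 \left(1 + 49 \left(-648\right)\right) + 294752\right) \left(-131444 + \left(-22 + \left(\left(-4\right) \left(-97\right)\right)^{2} + 67 \left(\left(-4\right) \left(-97\right)\right)\right)\right) = \left(- 644 \left(1 - 31752\right) + 294752\right) \left(-131444 + \left(-22 + 388^{2} + 67 \cdot 388\right)\right) = \left(\left(-644\right) \left(-31751\right) + 294752\right) \left(-131444 + \left(-22 + 150544 + 25996\right)\right) = \left(20447644 + 294752\right) \left(-131444 + 176518\right) = 20742396 \cdot 45074 = 934942757304$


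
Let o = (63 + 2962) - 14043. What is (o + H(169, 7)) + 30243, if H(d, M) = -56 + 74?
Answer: 19243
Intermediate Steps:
H(d, M) = 18
o = -11018 (o = 3025 - 14043 = -11018)
(o + H(169, 7)) + 30243 = (-11018 + 18) + 30243 = -11000 + 30243 = 19243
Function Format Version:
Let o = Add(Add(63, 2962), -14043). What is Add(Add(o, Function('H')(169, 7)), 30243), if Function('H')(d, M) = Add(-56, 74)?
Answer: 19243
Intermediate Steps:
Function('H')(d, M) = 18
o = -11018 (o = Add(3025, -14043) = -11018)
Add(Add(o, Function('H')(169, 7)), 30243) = Add(Add(-11018, 18), 30243) = Add(-11000, 30243) = 19243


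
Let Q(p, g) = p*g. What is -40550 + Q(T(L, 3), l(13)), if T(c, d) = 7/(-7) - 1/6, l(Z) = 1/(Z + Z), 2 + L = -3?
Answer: -6325807/156 ≈ -40550.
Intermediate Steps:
L = -5 (L = -2 - 3 = -5)
l(Z) = 1/(2*Z)
T(c, d) = -7/6 (T(c, d) = 7*(-1/7) - 1*1/6 = -1 - 1/6 = -7/6)
Q(p, g) = g*p
-40550 + Q(T(L, 3), l(13)) = -40550 + ((1/2)/13)*(-7/6) = -40550 + ((1/2)*(1/13))*(-7/6) = -40550 + (1/26)*(-7/6) = -40550 - 7/156 = -6325807/156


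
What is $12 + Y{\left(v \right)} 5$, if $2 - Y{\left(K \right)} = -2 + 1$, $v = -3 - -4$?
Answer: $27$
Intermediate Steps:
$v = 1$ ($v = -3 + 4 = 1$)
$Y{\left(K \right)} = 3$ ($Y{\left(K \right)} = 2 - \left(-2 + 1\right) = 2 - -1 = 2 + 1 = 3$)
$12 + Y{\left(v \right)} 5 = 12 + 3 \cdot 5 = 12 + 15 = 27$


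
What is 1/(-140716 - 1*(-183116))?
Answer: 1/42400 ≈ 2.3585e-5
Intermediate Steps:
1/(-140716 - 1*(-183116)) = 1/(-140716 + 183116) = 1/42400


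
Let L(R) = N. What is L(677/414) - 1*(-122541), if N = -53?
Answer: 122488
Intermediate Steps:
L(R) = -53
L(677/414) - 1*(-122541) = -53 - 1*(-122541) = -53 + 122541 = 122488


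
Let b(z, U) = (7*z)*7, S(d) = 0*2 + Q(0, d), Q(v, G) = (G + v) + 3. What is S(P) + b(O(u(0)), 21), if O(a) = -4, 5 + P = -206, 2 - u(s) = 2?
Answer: -404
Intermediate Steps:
u(s) = 0 (u(s) = 2 - 1*2 = 2 - 2 = 0)
P = -211 (P = -5 - 206 = -211)
Q(v, G) = 3 + G + v
S(d) = 3 + d (S(d) = 0*2 + (3 + d + 0) = 0 + (3 + d) = 3 + d)
b(z, U) = 49*z
S(P) + b(O(u(0)), 21) = (3 - 211) + 49*(-4) = -208 - 196 = -404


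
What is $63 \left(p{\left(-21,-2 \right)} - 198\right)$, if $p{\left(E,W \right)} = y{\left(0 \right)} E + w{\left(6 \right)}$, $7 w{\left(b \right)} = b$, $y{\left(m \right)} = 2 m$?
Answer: $-12420$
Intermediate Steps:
$w{\left(b \right)} = \frac{b}{7}$
$p{\left(E,W \right)} = \frac{6}{7}$ ($p{\left(E,W \right)} = 2 \cdot 0 E + \frac{1}{7} \cdot 6 = 0 E + \frac{6}{7} = 0 + \frac{6}{7} = \frac{6}{7}$)
$63 \left(p{\left(-21,-2 \right)} - 198\right) = 63 \left(\frac{6}{7} - 198\right) = 63 \left(- \frac{1380}{7}\right) = -12420$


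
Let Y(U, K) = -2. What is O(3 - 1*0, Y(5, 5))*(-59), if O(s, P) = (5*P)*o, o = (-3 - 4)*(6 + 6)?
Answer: -49560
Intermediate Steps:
o = -84 (o = -7*12 = -84)
O(s, P) = -420*P (O(s, P) = (5*P)*(-84) = -420*P)
O(3 - 1*0, Y(5, 5))*(-59) = -420*(-2)*(-59) = 840*(-59) = -49560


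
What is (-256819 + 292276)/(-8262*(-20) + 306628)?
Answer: 159/2116 ≈ 0.075142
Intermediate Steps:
(-256819 + 292276)/(-8262*(-20) + 306628) = 35457/(165240 + 306628) = 35457/471868 = 35457*(1/471868) = 159/2116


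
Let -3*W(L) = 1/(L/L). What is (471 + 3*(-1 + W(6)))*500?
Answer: 233500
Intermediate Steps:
W(L) = -1/3 (W(L) = -1/(3*(L/L)) = -1/3/1 = -1/3*1 = -1/3)
(471 + 3*(-1 + W(6)))*500 = (471 + 3*(-1 - 1/3))*500 = (471 + 3*(-4/3))*500 = (471 - 4)*500 = 467*500 = 233500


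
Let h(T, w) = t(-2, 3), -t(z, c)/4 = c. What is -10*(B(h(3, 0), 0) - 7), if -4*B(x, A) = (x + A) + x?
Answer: 10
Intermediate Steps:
t(z, c) = -4*c
h(T, w) = -12 (h(T, w) = -4*3 = -12)
B(x, A) = -x/2 - A/4 (B(x, A) = -((x + A) + x)/4 = -((A + x) + x)/4 = -(A + 2*x)/4 = -x/2 - A/4)
-10*(B(h(3, 0), 0) - 7) = -10*((-½*(-12) - ¼*0) - 7) = -10*((6 + 0) - 7) = -10*(6 - 7) = -10*(-1) = 10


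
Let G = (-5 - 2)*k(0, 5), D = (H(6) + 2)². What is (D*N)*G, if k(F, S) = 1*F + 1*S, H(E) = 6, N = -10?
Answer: 22400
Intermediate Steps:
k(F, S) = F + S
D = 64 (D = (6 + 2)² = 8² = 64)
G = -35 (G = (-5 - 2)*(0 + 5) = -7*5 = -35)
(D*N)*G = (64*(-10))*(-35) = -640*(-35) = 22400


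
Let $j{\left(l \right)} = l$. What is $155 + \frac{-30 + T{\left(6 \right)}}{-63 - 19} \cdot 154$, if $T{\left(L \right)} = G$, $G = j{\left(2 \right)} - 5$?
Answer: $\frac{8896}{41} \approx 216.98$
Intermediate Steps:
$G = -3$ ($G = 2 - 5 = -3$)
$T{\left(L \right)} = -3$
$155 + \frac{-30 + T{\left(6 \right)}}{-63 - 19} \cdot 154 = 155 + \frac{-30 - 3}{-63 - 19} \cdot 154 = 155 + - \frac{33}{-63 + \left(-30 + 11\right)} 154 = 155 + - \frac{33}{-63 - 19} \cdot 154 = 155 + - \frac{33}{-82} \cdot 154 = 155 + \left(-33\right) \left(- \frac{1}{82}\right) 154 = 155 + \frac{33}{82} \cdot 154 = 155 + \frac{2541}{41} = \frac{8896}{41}$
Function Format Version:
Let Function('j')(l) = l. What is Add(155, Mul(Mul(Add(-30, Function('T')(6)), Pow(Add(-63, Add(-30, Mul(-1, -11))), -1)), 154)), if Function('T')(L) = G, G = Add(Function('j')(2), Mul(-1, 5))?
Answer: Rational(8896, 41) ≈ 216.98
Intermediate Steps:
G = -3 (G = Add(2, Mul(-1, 5)) = Add(2, -5) = -3)
Function('T')(L) = -3
Add(155, Mul(Mul(Add(-30, Function('T')(6)), Pow(Add(-63, Add(-30, Mul(-1, -11))), -1)), 154)) = Add(155, Mul(Mul(Add(-30, -3), Pow(Add(-63, Add(-30, Mul(-1, -11))), -1)), 154)) = Add(155, Mul(Mul(-33, Pow(Add(-63, Add(-30, 11)), -1)), 154)) = Add(155, Mul(Mul(-33, Pow(Add(-63, -19), -1)), 154)) = Add(155, Mul(Mul(-33, Pow(-82, -1)), 154)) = Add(155, Mul(Mul(-33, Rational(-1, 82)), 154)) = Add(155, Mul(Rational(33, 82), 154)) = Add(155, Rational(2541, 41)) = Rational(8896, 41)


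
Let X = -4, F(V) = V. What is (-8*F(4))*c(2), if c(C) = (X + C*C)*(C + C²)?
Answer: 0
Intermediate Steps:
c(C) = (-4 + C²)*(C + C²) (c(C) = (-4 + C*C)*(C + C²) = (-4 + C²)*(C + C²))
(-8*F(4))*c(2) = (-8*4)*(2*(-4 + 2² + 2³ - 4*2)) = -64*(-4 + 4 + 8 - 8) = -64*0 = -32*0 = 0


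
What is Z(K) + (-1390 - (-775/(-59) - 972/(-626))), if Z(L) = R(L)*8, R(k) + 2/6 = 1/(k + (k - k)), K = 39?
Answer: -337815871/240071 ≈ -1407.2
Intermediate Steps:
R(k) = -⅓ + 1/k (R(k) = -⅓ + 1/(k + (k - k)) = -⅓ + 1/(k + 0) = -⅓ + 1/k)
Z(L) = 8*(3 - L)/(3*L) (Z(L) = ((3 - L)/(3*L))*8 = 8*(3 - L)/(3*L))
Z(K) + (-1390 - (-775/(-59) - 972/(-626))) = (-8/3 + 8/39) + (-1390 - (-775/(-59) - 972/(-626))) = (-8/3 + 8*(1/39)) + (-1390 - (-775*(-1/59) - 972*(-1/626))) = (-8/3 + 8/39) + (-1390 - (775/59 + 486/313)) = -32/13 + (-1390 - 1*271249/18467) = -32/13 + (-1390 - 271249/18467) = -32/13 - 25940379/18467 = -337815871/240071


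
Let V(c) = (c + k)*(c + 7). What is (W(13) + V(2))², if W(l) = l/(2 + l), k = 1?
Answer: 174724/225 ≈ 776.55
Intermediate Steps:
V(c) = (1 + c)*(7 + c) (V(c) = (c + 1)*(c + 7) = (1 + c)*(7 + c))
(W(13) + V(2))² = (13/(2 + 13) + (7 + 2² + 8*2))² = (13/15 + (7 + 4 + 16))² = (13*(1/15) + 27)² = (13/15 + 27)² = (418/15)² = 174724/225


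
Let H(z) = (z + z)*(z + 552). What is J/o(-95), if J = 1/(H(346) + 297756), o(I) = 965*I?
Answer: -1/84265093100 ≈ -1.1867e-11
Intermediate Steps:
H(z) = 2*z*(552 + z) (H(z) = (2*z)*(552 + z) = 2*z*(552 + z))
J = 1/919172 (J = 1/(2*346*(552 + 346) + 297756) = 1/(2*346*898 + 297756) = 1/(621416 + 297756) = 1/919172 ≈ 1.0879e-6)
J/o(-95) = 1/(919172*((965*(-95)))) = (1/919172)/(-91675) = (1/919172)*(-1/91675) = -1/84265093100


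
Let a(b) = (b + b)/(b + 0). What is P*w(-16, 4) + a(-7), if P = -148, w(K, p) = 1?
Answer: -146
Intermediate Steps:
a(b) = 2 (a(b) = (2*b)/b = 2)
P*w(-16, 4) + a(-7) = -148*1 + 2 = -148 + 2 = -146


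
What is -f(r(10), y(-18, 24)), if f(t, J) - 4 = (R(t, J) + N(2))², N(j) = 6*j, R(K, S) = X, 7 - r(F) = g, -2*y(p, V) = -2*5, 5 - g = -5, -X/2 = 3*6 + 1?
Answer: -680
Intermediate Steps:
X = -38 (X = -2*(3*6 + 1) = -2*(18 + 1) = -2*19 = -38)
g = 10 (g = 5 - 1*(-5) = 5 + 5 = 10)
y(p, V) = 5 (y(p, V) = -(-1)*5 = -½*(-10) = 5)
r(F) = -3 (r(F) = 7 - 1*10 = 7 - 10 = -3)
R(K, S) = -38
f(t, J) = 680 (f(t, J) = 4 + (-38 + 6*2)² = 4 + (-38 + 12)² = 4 + (-26)² = 4 + 676 = 680)
-f(r(10), y(-18, 24)) = -1*680 = -680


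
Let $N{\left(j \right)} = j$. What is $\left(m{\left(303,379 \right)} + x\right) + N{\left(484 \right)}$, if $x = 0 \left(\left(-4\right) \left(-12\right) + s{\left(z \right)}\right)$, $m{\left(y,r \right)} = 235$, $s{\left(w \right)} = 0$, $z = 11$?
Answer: $719$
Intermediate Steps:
$x = 0$ ($x = 0 \left(\left(-4\right) \left(-12\right) + 0\right) = 0 \left(48 + 0\right) = 0 \cdot 48 = 0$)
$\left(m{\left(303,379 \right)} + x\right) + N{\left(484 \right)} = \left(235 + 0\right) + 484 = 235 + 484 = 719$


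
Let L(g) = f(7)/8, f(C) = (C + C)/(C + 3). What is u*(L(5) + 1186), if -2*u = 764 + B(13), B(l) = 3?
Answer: -36391849/80 ≈ -4.5490e+5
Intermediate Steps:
u = -767/2 (u = -(764 + 3)/2 = -1/2*767 = -767/2 ≈ -383.50)
f(C) = 2*C/(3 + C) (f(C) = (2*C)/(3 + C) = 2*C/(3 + C))
L(g) = 7/40 (L(g) = (2*7/(3 + 7))/8 = (2*7/10)*(1/8) = (2*7*(1/10))*(1/8) = (7/5)*(1/8) = 7/40)
u*(L(5) + 1186) = -767*(7/40 + 1186)/2 = -767/2*47447/40 = -36391849/80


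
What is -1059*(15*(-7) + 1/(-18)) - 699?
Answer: 663329/6 ≈ 1.1055e+5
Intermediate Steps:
-1059*(15*(-7) + 1/(-18)) - 699 = -1059*(-105 - 1/18) - 699 = -1059*(-1891/18) - 699 = 667523/6 - 699 = 663329/6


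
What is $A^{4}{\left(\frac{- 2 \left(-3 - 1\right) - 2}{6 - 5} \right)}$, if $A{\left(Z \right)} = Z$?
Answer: $1296$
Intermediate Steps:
$A^{4}{\left(\frac{- 2 \left(-3 - 1\right) - 2}{6 - 5} \right)} = \left(\frac{- 2 \left(-3 - 1\right) - 2}{6 - 5}\right)^{4} = \left(\frac{\left(-2\right) \left(-4\right) - 2}{1}\right)^{4} = \left(\left(8 - 2\right) 1\right)^{4} = \left(6 \cdot 1\right)^{4} = 6^{4} = 1296$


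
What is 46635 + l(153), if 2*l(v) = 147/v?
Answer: 4756819/102 ≈ 46636.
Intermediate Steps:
l(v) = 147/(2*v) (l(v) = (147/v)/2 = 147/(2*v))
46635 + l(153) = 46635 + (147/2)/153 = 46635 + (147/2)*(1/153) = 46635 + 49/102 = 4756819/102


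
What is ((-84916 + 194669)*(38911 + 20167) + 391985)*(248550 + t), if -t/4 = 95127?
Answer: -855665778959802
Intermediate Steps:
t = -380508 (t = -4*95127 = -380508)
((-84916 + 194669)*(38911 + 20167) + 391985)*(248550 + t) = ((-84916 + 194669)*(38911 + 20167) + 391985)*(248550 - 380508) = (109753*59078 + 391985)*(-131958) = (6483987734 + 391985)*(-131958) = 6484379719*(-131958) = -855665778959802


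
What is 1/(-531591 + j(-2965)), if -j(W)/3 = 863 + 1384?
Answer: -1/538332 ≈ -1.8576e-6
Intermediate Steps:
j(W) = -6741 (j(W) = -3*(863 + 1384) = -3*2247 = -6741)
1/(-531591 + j(-2965)) = 1/(-531591 - 6741) = 1/(-538332) = -1/538332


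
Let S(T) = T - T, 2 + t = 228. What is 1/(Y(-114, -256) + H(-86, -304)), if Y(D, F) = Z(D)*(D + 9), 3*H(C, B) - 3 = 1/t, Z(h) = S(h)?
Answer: 678/679 ≈ 0.99853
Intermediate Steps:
t = 226 (t = -2 + 228 = 226)
S(T) = 0
Z(h) = 0
H(C, B) = 679/678 (H(C, B) = 1 + (⅓)/226 = 1 + (⅓)*(1/226) = 1 + 1/678 = 679/678)
Y(D, F) = 0 (Y(D, F) = 0*(D + 9) = 0*(9 + D) = 0)
1/(Y(-114, -256) + H(-86, -304)) = 1/(0 + 679/678) = 1/(679/678) = 678/679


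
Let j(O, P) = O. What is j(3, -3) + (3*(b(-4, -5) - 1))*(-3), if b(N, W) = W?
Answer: 57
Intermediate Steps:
j(3, -3) + (3*(b(-4, -5) - 1))*(-3) = 3 + (3*(-5 - 1))*(-3) = 3 + (3*(-6))*(-3) = 3 - 18*(-3) = 3 + 54 = 57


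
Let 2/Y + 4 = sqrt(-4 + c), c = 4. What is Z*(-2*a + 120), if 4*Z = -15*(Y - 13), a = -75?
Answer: 54675/4 ≈ 13669.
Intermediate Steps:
Y = -1/2 (Y = 2/(-4 + sqrt(-4 + 4)) = 2/(-4 + sqrt(0)) = 2/(-4 + 0) = 2/(-4) = 2*(-1/4) = -1/2 ≈ -0.50000)
Z = 405/8 (Z = (-15*(-1/2 - 13))/4 = (-15*(-27/2))/4 = (1/4)*(405/2) = 405/8 ≈ 50.625)
Z*(-2*a + 120) = 405*(-2*(-75) + 120)/8 = 405*(150 + 120)/8 = (405/8)*270 = 54675/4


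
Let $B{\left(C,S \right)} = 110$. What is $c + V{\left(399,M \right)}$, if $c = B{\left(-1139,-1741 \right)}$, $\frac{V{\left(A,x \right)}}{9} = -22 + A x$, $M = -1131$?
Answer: $-4061509$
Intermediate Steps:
$V{\left(A,x \right)} = -198 + 9 A x$ ($V{\left(A,x \right)} = 9 \left(-22 + A x\right) = -198 + 9 A x$)
$c = 110$
$c + V{\left(399,M \right)} = 110 + \left(-198 + 9 \cdot 399 \left(-1131\right)\right) = 110 - 4061619 = -4061509$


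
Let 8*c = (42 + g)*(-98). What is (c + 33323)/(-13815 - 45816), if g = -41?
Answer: -12113/21684 ≈ -0.55861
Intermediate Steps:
c = -49/4 (c = ((42 - 41)*(-98))/8 = (1*(-98))/8 = (⅛)*(-98) = -49/4 ≈ -12.250)
(c + 33323)/(-13815 - 45816) = (-49/4 + 33323)/(-13815 - 45816) = (133243/4)/(-59631) = (133243/4)*(-1/59631) = -12113/21684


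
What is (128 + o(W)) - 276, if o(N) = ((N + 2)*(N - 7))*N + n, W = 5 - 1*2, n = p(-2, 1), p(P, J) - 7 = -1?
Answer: -202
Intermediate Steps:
p(P, J) = 6 (p(P, J) = 7 - 1 = 6)
n = 6
W = 3 (W = 5 - 2 = 3)
o(N) = 6 + N*(-7 + N)*(2 + N) (o(N) = ((N + 2)*(N - 7))*N + 6 = ((2 + N)*(-7 + N))*N + 6 = ((-7 + N)*(2 + N))*N + 6 = N*(-7 + N)*(2 + N) + 6 = 6 + N*(-7 + N)*(2 + N))
(128 + o(W)) - 276 = (128 + (6 + 3**3 - 14*3 - 5*3**2)) - 276 = (128 + (6 + 27 - 42 - 5*9)) - 276 = (128 + (6 + 27 - 42 - 45)) - 276 = (128 - 54) - 276 = 74 - 276 = -202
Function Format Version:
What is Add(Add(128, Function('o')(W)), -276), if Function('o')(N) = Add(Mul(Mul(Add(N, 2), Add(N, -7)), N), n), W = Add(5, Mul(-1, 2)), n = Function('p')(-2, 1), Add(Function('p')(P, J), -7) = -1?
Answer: -202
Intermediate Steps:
Function('p')(P, J) = 6 (Function('p')(P, J) = Add(7, -1) = 6)
n = 6
W = 3 (W = Add(5, -2) = 3)
Function('o')(N) = Add(6, Mul(N, Add(-7, N), Add(2, N))) (Function('o')(N) = Add(Mul(Mul(Add(N, 2), Add(N, -7)), N), 6) = Add(Mul(Mul(Add(2, N), Add(-7, N)), N), 6) = Add(Mul(Mul(Add(-7, N), Add(2, N)), N), 6) = Add(Mul(N, Add(-7, N), Add(2, N)), 6) = Add(6, Mul(N, Add(-7, N), Add(2, N))))
Add(Add(128, Function('o')(W)), -276) = Add(Add(128, Add(6, Pow(3, 3), Mul(-14, 3), Mul(-5, Pow(3, 2)))), -276) = Add(Add(128, Add(6, 27, -42, Mul(-5, 9))), -276) = Add(Add(128, Add(6, 27, -42, -45)), -276) = Add(Add(128, -54), -276) = Add(74, -276) = -202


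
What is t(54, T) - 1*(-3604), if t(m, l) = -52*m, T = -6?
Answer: 796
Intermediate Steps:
t(54, T) - 1*(-3604) = -52*54 - 1*(-3604) = -2808 + 3604 = 796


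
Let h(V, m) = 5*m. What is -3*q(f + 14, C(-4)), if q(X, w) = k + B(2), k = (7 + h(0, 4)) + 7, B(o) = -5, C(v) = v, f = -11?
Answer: -87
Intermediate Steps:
k = 34 (k = (7 + 5*4) + 7 = (7 + 20) + 7 = 27 + 7 = 34)
q(X, w) = 29 (q(X, w) = 34 - 5 = 29)
-3*q(f + 14, C(-4)) = -3*29 = -87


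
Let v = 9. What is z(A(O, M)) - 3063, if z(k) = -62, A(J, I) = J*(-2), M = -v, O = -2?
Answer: -3125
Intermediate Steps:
M = -9 (M = -1*9 = -9)
A(J, I) = -2*J
z(A(O, M)) - 3063 = -62 - 3063 = -3125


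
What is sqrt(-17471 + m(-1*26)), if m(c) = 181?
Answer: I*sqrt(17290) ≈ 131.49*I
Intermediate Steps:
sqrt(-17471 + m(-1*26)) = sqrt(-17471 + 181) = sqrt(-17290) = I*sqrt(17290)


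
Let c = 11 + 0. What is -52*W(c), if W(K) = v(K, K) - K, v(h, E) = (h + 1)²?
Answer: -6916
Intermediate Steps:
c = 11
v(h, E) = (1 + h)²
W(K) = (1 + K)² - K
-52*W(c) = -52*((1 + 11)² - 1*11) = -52*(12² - 11) = -52*(144 - 11) = -52*133 = -6916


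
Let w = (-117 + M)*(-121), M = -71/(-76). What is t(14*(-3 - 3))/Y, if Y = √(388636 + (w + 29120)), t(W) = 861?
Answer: 1722*√623519143/32816797 ≈ 1.3103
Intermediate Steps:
M = 71/76 (M = -71*(-1/76) = 71/76 ≈ 0.93421)
w = 1067341/76 (w = (-117 + 71/76)*(-121) = -8821/76*(-121) = 1067341/76 ≈ 14044.)
Y = √623519143/38 (Y = √(388636 + (1067341/76 + 29120)) = √(388636 + 3280461/76) = √(32816797/76) = √623519143/38 ≈ 657.12)
t(14*(-3 - 3))/Y = 861/((√623519143/38)) = 861*(2*√623519143/32816797) = 1722*√623519143/32816797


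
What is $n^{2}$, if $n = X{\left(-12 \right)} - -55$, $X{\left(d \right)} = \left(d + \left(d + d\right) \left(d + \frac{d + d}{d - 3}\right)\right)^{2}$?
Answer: $\frac{1995774972961}{625} \approx 3.1932 \cdot 10^{9}$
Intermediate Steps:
$X{\left(d \right)} = \left(d + 2 d \left(d + \frac{2 d}{-3 + d}\right)\right)^{2}$
$n = \frac{1412719}{25}$ ($n = \frac{\left(-12\right)^{2} \left(3 - 12 - 2 \left(-12\right)^{2}\right)^{2}}{\left(-3 - 12\right)^{2}} - -55 = \frac{144 \left(3 - 12 - 288\right)^{2}}{225} + 55 = 144 \cdot \frac{1}{225} \left(3 - 12 - 288\right)^{2} + 55 = 144 \cdot \frac{1}{225} \left(-297\right)^{2} + 55 = 144 \cdot \frac{1}{225} \cdot 88209 + 55 = \frac{1411344}{25} + 55 = \frac{1412719}{25} \approx 56509.0$)
$n^{2} = \left(\frac{1412719}{25}\right)^{2} = \frac{1995774972961}{625}$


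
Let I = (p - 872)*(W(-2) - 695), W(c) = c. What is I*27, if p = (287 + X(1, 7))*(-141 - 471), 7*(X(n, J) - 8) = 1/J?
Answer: 167297146200/49 ≈ 3.4142e+9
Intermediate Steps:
X(n, J) = 8 + 1/(7*J)
p = -8847072/49 (p = (287 + (8 + (⅐)/7))*(-141 - 471) = (287 + (8 + (⅐)*(⅐)))*(-612) = (287 + (8 + 1/49))*(-612) = (287 + 393/49)*(-612) = (14456/49)*(-612) = -8847072/49 ≈ -1.8055e+5)
I = 6196190600/49 (I = (-8847072/49 - 872)*(-2 - 695) = -8889800/49*(-697) = 6196190600/49 ≈ 1.2645e+8)
I*27 = (6196190600/49)*27 = 167297146200/49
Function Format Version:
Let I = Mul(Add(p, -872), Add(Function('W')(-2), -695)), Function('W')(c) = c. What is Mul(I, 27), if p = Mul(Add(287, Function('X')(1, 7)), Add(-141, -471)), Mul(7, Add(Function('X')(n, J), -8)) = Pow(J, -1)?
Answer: Rational(167297146200, 49) ≈ 3.4142e+9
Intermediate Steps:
Function('X')(n, J) = Add(8, Mul(Rational(1, 7), Pow(J, -1)))
p = Rational(-8847072, 49) (p = Mul(Add(287, Add(8, Mul(Rational(1, 7), Pow(7, -1)))), Add(-141, -471)) = Mul(Add(287, Add(8, Mul(Rational(1, 7), Rational(1, 7)))), -612) = Mul(Add(287, Add(8, Rational(1, 49))), -612) = Mul(Add(287, Rational(393, 49)), -612) = Mul(Rational(14456, 49), -612) = Rational(-8847072, 49) ≈ -1.8055e+5)
I = Rational(6196190600, 49) (I = Mul(Add(Rational(-8847072, 49), -872), Add(-2, -695)) = Mul(Rational(-8889800, 49), -697) = Rational(6196190600, 49) ≈ 1.2645e+8)
Mul(I, 27) = Mul(Rational(6196190600, 49), 27) = Rational(167297146200, 49)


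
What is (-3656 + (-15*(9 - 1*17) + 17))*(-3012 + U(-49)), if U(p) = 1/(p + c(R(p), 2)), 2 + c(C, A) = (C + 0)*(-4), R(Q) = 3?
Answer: 74194987/7 ≈ 1.0599e+7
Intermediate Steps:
c(C, A) = -2 - 4*C (c(C, A) = -2 + (C + 0)*(-4) = -2 + C*(-4) = -2 - 4*C)
U(p) = 1/(-14 + p) (U(p) = 1/(p + (-2 - 4*3)) = 1/(p + (-2 - 12)) = 1/(p - 14) = 1/(-14 + p))
(-3656 + (-15*(9 - 1*17) + 17))*(-3012 + U(-49)) = (-3656 + (-15*(9 - 1*17) + 17))*(-3012 + 1/(-14 - 49)) = (-3656 + (-15*(9 - 17) + 17))*(-3012 + 1/(-63)) = (-3656 + (-15*(-8) + 17))*(-3012 - 1/63) = (-3656 + (120 + 17))*(-189757/63) = (-3656 + 137)*(-189757/63) = -3519*(-189757/63) = 74194987/7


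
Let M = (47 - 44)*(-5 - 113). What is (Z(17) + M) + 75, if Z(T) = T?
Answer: -262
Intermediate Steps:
M = -354 (M = 3*(-118) = -354)
(Z(17) + M) + 75 = (17 - 354) + 75 = -337 + 75 = -262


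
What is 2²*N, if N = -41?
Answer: -164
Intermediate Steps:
2²*N = 2²*(-41) = 4*(-41) = -164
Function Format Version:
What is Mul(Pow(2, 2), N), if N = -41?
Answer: -164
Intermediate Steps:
Mul(Pow(2, 2), N) = Mul(Pow(2, 2), -41) = Mul(4, -41) = -164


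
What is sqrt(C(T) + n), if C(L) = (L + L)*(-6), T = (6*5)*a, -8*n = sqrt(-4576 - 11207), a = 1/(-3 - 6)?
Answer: sqrt(640 - 2*I*sqrt(15783))/4 ≈ 6.441 - 1.2191*I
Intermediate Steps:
a = -1/9 (a = 1/(-9) = -1/9 ≈ -0.11111)
n = -I*sqrt(15783)/8 (n = -sqrt(-4576 - 11207)/8 = -I*sqrt(15783)/8 ≈ -15.704*I)
T = -10/3 (T = (6*5)*(-1/9) = 30*(-1/9) = -10/3 ≈ -3.3333)
C(L) = -12*L (C(L) = (2*L)*(-6) = -12*L)
sqrt(C(T) + n) = sqrt(-12*(-10/3) - I*sqrt(15783)/8) = sqrt(40 - I*sqrt(15783)/8)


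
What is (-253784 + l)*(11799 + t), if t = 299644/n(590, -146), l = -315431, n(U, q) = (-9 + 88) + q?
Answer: -279421382135/67 ≈ -4.1705e+9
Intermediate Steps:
n(U, q) = 79 + q
t = -299644/67 (t = 299644/(79 - 146) = 299644/(-67) = 299644*(-1/67) = -299644/67 ≈ -4472.3)
(-253784 + l)*(11799 + t) = (-253784 - 315431)*(11799 - 299644/67) = -569215*490889/67 = -279421382135/67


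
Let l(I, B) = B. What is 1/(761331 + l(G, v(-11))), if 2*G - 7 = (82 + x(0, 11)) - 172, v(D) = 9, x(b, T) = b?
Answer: 1/761340 ≈ 1.3135e-6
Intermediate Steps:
G = -83/2 (G = 7/2 + ((82 + 0) - 172)/2 = 7/2 + (82 - 172)/2 = 7/2 + (½)*(-90) = 7/2 - 45 = -83/2 ≈ -41.500)
1/(761331 + l(G, v(-11))) = 1/(761331 + 9) = 1/761340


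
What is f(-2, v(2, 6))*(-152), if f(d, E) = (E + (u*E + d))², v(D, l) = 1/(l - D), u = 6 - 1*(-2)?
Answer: -19/2 ≈ -9.5000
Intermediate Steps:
u = 8 (u = 6 + 2 = 8)
f(d, E) = (d + 9*E)² (f(d, E) = (E + (8*E + d))² = (E + (d + 8*E))² = (d + 9*E)²)
f(-2, v(2, 6))*(-152) = (-2 + 9/(6 - 1*2))²*(-152) = (-2 + 9/(6 - 2))²*(-152) = (-2 + 9/4)²*(-152) = (¼)²*(-152) = (1/16)*(-152) = -19/2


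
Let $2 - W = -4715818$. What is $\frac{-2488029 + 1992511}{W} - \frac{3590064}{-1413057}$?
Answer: $\frac{2704983405659}{1110620410290} \approx 2.4356$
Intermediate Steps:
$W = 4715820$ ($W = 2 - -4715818 = 2 + 4715818 = 4715820$)
$\frac{-2488029 + 1992511}{W} - \frac{3590064}{-1413057} = \frac{-2488029 + 1992511}{4715820} - \frac{3590064}{-1413057} = \left(-495518\right) \frac{1}{4715820} - - \frac{1196688}{471019} = - \frac{247759}{2357910} + \frac{1196688}{471019} = \frac{2704983405659}{1110620410290}$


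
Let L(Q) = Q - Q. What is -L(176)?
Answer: 0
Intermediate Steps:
L(Q) = 0
-L(176) = -1*0 = 0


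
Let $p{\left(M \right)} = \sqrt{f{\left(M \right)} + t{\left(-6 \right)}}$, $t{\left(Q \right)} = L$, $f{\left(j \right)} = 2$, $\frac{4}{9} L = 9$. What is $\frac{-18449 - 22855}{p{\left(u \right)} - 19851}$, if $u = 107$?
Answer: $\frac{3279702816}{1576248715} + \frac{82608 \sqrt{89}}{1576248715} \approx 2.0812$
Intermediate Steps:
$L = \frac{81}{4}$ ($L = \frac{9}{4} \cdot 9 = \frac{81}{4} \approx 20.25$)
$t{\left(Q \right)} = \frac{81}{4}$
$p{\left(M \right)} = \frac{\sqrt{89}}{2}$ ($p{\left(M \right)} = \sqrt{2 + \frac{81}{4}} = \sqrt{\frac{89}{4}} = \frac{\sqrt{89}}{2}$)
$\frac{-18449 - 22855}{p{\left(u \right)} - 19851} = \frac{-18449 - 22855}{\frac{\sqrt{89}}{2} - 19851} = \frac{-18449 - 22855}{-19851 + \frac{\sqrt{89}}{2}} = - \frac{41304}{-19851 + \frac{\sqrt{89}}{2}}$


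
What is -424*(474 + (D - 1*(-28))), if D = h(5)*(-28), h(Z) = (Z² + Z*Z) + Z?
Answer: 440112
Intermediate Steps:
h(Z) = Z + 2*Z² (h(Z) = (Z² + Z²) + Z = 2*Z² + Z = Z + 2*Z²)
D = -1540 (D = (5*(1 + 2*5))*(-28) = (5*(1 + 10))*(-28) = (5*11)*(-28) = 55*(-28) = -1540)
-424*(474 + (D - 1*(-28))) = -424*(474 + (-1540 - 1*(-28))) = -424*(474 + (-1540 + 28)) = -424*(474 - 1512) = -424*(-1038) = 440112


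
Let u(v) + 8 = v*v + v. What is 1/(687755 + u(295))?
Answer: 1/775067 ≈ 1.2902e-6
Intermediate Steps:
u(v) = -8 + v + v² (u(v) = -8 + (v*v + v) = -8 + (v² + v) = -8 + (v + v²) = -8 + v + v²)
1/(687755 + u(295)) = 1/(687755 + (-8 + 295 + 295²)) = 1/(687755 + (-8 + 295 + 87025)) = 1/(687755 + 87312) = 1/775067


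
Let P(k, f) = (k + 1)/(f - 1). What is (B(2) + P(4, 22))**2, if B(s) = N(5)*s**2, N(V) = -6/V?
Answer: 229441/11025 ≈ 20.811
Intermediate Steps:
P(k, f) = (1 + k)/(-1 + f)
B(s) = -6*s**2/5 (B(s) = (-6/5)*s**2 = (-6*1/5)*s**2 = -6*s**2/5)
(B(2) + P(4, 22))**2 = (-6/5*2**2 + (1 + 4)/(-1 + 22))**2 = (-6/5*4 + 5/21)**2 = (-24/5 + (1/21)*5)**2 = (-24/5 + 5/21)**2 = (-479/105)**2 = 229441/11025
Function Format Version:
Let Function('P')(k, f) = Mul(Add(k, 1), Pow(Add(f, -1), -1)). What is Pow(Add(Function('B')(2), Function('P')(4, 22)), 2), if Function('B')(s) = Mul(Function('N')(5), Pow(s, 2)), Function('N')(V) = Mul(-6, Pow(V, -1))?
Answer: Rational(229441, 11025) ≈ 20.811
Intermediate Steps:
Function('P')(k, f) = Mul(Pow(Add(-1, f), -1), Add(1, k)) (Function('P')(k, f) = Mul(Add(1, k), Pow(Add(-1, f), -1)) = Mul(Pow(Add(-1, f), -1), Add(1, k)))
Function('B')(s) = Mul(Rational(-6, 5), Pow(s, 2)) (Function('B')(s) = Mul(Mul(-6, Pow(5, -1)), Pow(s, 2)) = Mul(Mul(-6, Rational(1, 5)), Pow(s, 2)) = Mul(Rational(-6, 5), Pow(s, 2)))
Pow(Add(Function('B')(2), Function('P')(4, 22)), 2) = Pow(Add(Mul(Rational(-6, 5), Pow(2, 2)), Mul(Pow(Add(-1, 22), -1), Add(1, 4))), 2) = Pow(Add(Mul(Rational(-6, 5), 4), Mul(Pow(21, -1), 5)), 2) = Pow(Add(Rational(-24, 5), Mul(Rational(1, 21), 5)), 2) = Pow(Add(Rational(-24, 5), Rational(5, 21)), 2) = Pow(Rational(-479, 105), 2) = Rational(229441, 11025)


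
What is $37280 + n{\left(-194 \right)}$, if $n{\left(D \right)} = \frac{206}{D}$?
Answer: $\frac{3616057}{97} \approx 37279.0$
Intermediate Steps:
$37280 + n{\left(-194 \right)} = 37280 + \frac{206}{-194} = 37280 + 206 \left(- \frac{1}{194}\right) = 37280 - \frac{103}{97} = \frac{3616057}{97}$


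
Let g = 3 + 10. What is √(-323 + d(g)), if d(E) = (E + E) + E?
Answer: 2*I*√71 ≈ 16.852*I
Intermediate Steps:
g = 13
d(E) = 3*E (d(E) = 2*E + E = 3*E)
√(-323 + d(g)) = √(-323 + 3*13) = √(-323 + 39) = √(-284) = 2*I*√71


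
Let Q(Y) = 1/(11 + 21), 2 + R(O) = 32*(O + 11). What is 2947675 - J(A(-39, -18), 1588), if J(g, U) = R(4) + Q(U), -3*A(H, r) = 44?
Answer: 94310303/32 ≈ 2.9472e+6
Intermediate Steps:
R(O) = 350 + 32*O (R(O) = -2 + 32*(O + 11) = -2 + 32*(11 + O) = -2 + (352 + 32*O) = 350 + 32*O)
A(H, r) = -44/3 (A(H, r) = -⅓*44 = -44/3)
Q(Y) = 1/32
J(g, U) = 15297/32 (J(g, U) = (350 + 32*4) + 1/32 = (350 + 128) + 1/32 = 478 + 1/32 = 15297/32)
2947675 - J(A(-39, -18), 1588) = 2947675 - 1*15297/32 = 2947675 - 15297/32 = 94310303/32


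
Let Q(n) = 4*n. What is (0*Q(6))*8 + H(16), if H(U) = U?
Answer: 16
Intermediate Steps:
(0*Q(6))*8 + H(16) = (0*(4*6))*8 + 16 = (0*24)*8 + 16 = 0*8 + 16 = 0 + 16 = 16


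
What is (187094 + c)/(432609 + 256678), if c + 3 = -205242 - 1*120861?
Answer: -6044/29969 ≈ -0.20167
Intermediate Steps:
c = -326106 (c = -3 + (-205242 - 1*120861) = -3 + (-205242 - 120861) = -3 - 326103 = -326106)
(187094 + c)/(432609 + 256678) = (187094 - 326106)/(432609 + 256678) = -139012/689287 = -139012*1/689287 = -6044/29969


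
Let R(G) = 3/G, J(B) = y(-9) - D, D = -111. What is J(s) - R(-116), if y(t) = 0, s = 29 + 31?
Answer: 12879/116 ≈ 111.03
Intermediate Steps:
s = 60
J(B) = 111 (J(B) = 0 - 1*(-111) = 0 + 111 = 111)
J(s) - R(-116) = 111 - 3/(-116) = 111 - 3*(-1)/116 = 111 - 1*(-3/116) = 111 + 3/116 = 12879/116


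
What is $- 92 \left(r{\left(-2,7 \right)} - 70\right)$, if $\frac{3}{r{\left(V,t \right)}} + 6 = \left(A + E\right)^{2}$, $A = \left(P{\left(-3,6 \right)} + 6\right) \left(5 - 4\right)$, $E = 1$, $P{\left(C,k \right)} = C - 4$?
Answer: $6486$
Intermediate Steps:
$P{\left(C,k \right)} = -4 + C$ ($P{\left(C,k \right)} = C - 4 = -4 + C$)
$A = -1$ ($A = \left(\left(-4 - 3\right) + 6\right) \left(5 - 4\right) = \left(-7 + 6\right) 1 = \left(-1\right) 1 = -1$)
$r{\left(V,t \right)} = - \frac{1}{2}$ ($r{\left(V,t \right)} = \frac{3}{-6 + \left(-1 + 1\right)^{2}} = \frac{3}{-6 + 0^{2}} = \frac{3}{-6 + 0} = \frac{3}{-6} = 3 \left(- \frac{1}{6}\right) = - \frac{1}{2}$)
$- 92 \left(r{\left(-2,7 \right)} - 70\right) = - 92 \left(- \frac{1}{2} - 70\right) = \left(-92\right) \left(- \frac{141}{2}\right) = 6486$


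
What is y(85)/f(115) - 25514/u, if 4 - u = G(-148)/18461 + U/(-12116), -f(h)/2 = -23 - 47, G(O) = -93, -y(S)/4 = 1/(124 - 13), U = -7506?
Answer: -1583638460088719/210137548215 ≈ -7536.2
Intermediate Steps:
y(S) = -4/111 (y(S) = -4/(124 - 13) = -4/111)
f(h) = 140 (f(h) = -2*(-23 - 47) = -2*(-70) = 140)
u = 378626213/111836738 (u = 4 - (-93/18461 - 7506/(-12116)) = 4 - (-93*1/18461 - 7506*(-1/12116)) = 4 - (-93/18461 + 3753/6058) = 4 - 1*68720739/111836738 = 4 - 68720739/111836738 = 378626213/111836738 ≈ 3.3855)
y(85)/f(115) - 25514/u = -4/111/140 - 25514/378626213/111836738 = -4/111*1/140 - 25514*111836738/378626213 = -1/3885 - 2853402533332/378626213 = -1583638460088719/210137548215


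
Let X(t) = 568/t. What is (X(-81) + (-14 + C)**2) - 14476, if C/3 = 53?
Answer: 529901/81 ≈ 6542.0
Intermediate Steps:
C = 159 (C = 3*53 = 159)
(X(-81) + (-14 + C)**2) - 14476 = (568/(-81) + (-14 + 159)**2) - 14476 = (568*(-1/81) + 145**2) - 14476 = (-568/81 + 21025) - 14476 = 1702457/81 - 14476 = 529901/81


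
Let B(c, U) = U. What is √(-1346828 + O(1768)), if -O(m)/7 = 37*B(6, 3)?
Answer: I*√1347605 ≈ 1160.9*I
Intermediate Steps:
O(m) = -777 (O(m) = -259*3 = -7*111 = -777)
√(-1346828 + O(1768)) = √(-1346828 - 777) = √(-1347605) = I*√1347605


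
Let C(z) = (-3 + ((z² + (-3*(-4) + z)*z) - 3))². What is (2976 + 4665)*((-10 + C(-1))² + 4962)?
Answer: 500317398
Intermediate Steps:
C(z) = (-6 + z² + z*(12 + z))² (C(z) = (-3 + ((z² + (12 + z)*z) - 3))² = (-3 + ((z² + z*(12 + z)) - 3))² = (-3 + (-3 + z² + z*(12 + z)))² = (-6 + z² + z*(12 + z))²)
(2976 + 4665)*((-10 + C(-1))² + 4962) = (2976 + 4665)*((-10 + 4*(-3 + (-1)² + 6*(-1))²)² + 4962) = 7641*((-10 + 4*(-3 + 1 - 6)²)² + 4962) = 7641*((-10 + 4*(-8)²)² + 4962) = 7641*((-10 + 4*64)² + 4962) = 7641*((-10 + 256)² + 4962) = 7641*(246² + 4962) = 7641*(60516 + 4962) = 7641*65478 = 500317398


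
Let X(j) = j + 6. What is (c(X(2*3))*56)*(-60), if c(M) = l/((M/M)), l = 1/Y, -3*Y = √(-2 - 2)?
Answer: -5040*I ≈ -5040.0*I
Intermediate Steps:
X(j) = 6 + j
Y = -2*I/3 (Y = -√(-2 - 2)/3 = -2*I/3 ≈ -0.66667*I)
l = 3*I/2 (l = 1/(-2*I/3) = 3*I/2 ≈ 1.5*I)
c(M) = 3*I/2 (c(M) = (3*I/2)/((M/M)) = (3*I/2)/1 = (3*I/2)*1 = 3*I/2)
(c(X(2*3))*56)*(-60) = ((3*I/2)*56)*(-60) = (84*I)*(-60) = -5040*I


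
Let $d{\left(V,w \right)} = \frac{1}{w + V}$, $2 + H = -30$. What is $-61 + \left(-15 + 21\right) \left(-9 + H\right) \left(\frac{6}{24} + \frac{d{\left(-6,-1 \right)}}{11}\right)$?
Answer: $- \frac{18373}{154} \approx -119.31$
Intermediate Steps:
$H = -32$ ($H = -2 - 30 = -32$)
$d{\left(V,w \right)} = \frac{1}{V + w}$
$-61 + \left(-15 + 21\right) \left(-9 + H\right) \left(\frac{6}{24} + \frac{d{\left(-6,-1 \right)}}{11}\right) = -61 + \left(-15 + 21\right) \left(-9 - 32\right) \left(\frac{6}{24} + \frac{1}{\left(-6 - 1\right) 11}\right) = -61 + 6 \left(-41\right) \left(6 \cdot \frac{1}{24} + \frac{1}{-7} \cdot \frac{1}{11}\right) = -61 - 246 \left(\frac{1}{4} - \frac{1}{77}\right) = -61 - \frac{8979}{154} = - \frac{18373}{154}$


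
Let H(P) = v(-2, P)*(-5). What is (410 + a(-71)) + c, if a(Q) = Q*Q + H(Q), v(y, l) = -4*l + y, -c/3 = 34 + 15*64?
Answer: 1059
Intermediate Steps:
c = -2982 (c = -3*(34 + 15*64) = -3*(34 + 960) = -3*994 = -2982)
v(y, l) = y - 4*l
H(P) = 10 + 20*P (H(P) = (-2 - 4*P)*(-5) = 10 + 20*P)
a(Q) = 10 + Q² + 20*Q (a(Q) = Q*Q + (10 + 20*Q) = Q² + (10 + 20*Q) = 10 + Q² + 20*Q)
(410 + a(-71)) + c = (410 + (10 + (-71)² + 20*(-71))) - 2982 = (410 + (10 + 5041 - 1420)) - 2982 = (410 + 3631) - 2982 = 4041 - 2982 = 1059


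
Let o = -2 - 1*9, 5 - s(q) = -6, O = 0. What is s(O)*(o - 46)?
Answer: -627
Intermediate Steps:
s(q) = 11 (s(q) = 5 - 1*(-6) = 5 + 6 = 11)
o = -11 (o = -2 - 9 = -11)
s(O)*(o - 46) = 11*(-11 - 46) = 11*(-57) = -627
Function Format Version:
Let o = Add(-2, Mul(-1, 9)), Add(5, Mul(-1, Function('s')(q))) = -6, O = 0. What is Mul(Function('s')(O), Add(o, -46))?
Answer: -627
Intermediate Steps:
Function('s')(q) = 11 (Function('s')(q) = Add(5, Mul(-1, -6)) = Add(5, 6) = 11)
o = -11 (o = Add(-2, -9) = -11)
Mul(Function('s')(O), Add(o, -46)) = Mul(11, Add(-11, -46)) = Mul(11, -57) = -627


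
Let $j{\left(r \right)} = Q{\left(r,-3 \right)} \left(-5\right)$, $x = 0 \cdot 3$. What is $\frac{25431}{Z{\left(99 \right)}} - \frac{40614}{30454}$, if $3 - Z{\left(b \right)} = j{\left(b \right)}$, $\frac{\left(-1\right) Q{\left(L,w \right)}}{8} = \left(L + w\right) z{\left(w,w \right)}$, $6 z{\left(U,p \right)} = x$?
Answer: $\frac{129058972}{15227} \approx 8475.7$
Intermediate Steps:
$x = 0$
$z{\left(U,p \right)} = 0$ ($z{\left(U,p \right)} = \frac{1}{6} \cdot 0 = 0$)
$Q{\left(L,w \right)} = 0$ ($Q{\left(L,w \right)} = - 8 \left(L + w\right) 0 = \left(-8\right) 0 = 0$)
$j{\left(r \right)} = 0$ ($j{\left(r \right)} = 0 \left(-5\right) = 0$)
$Z{\left(b \right)} = 3$ ($Z{\left(b \right)} = 3 - 0 = 3 + 0 = 3$)
$\frac{25431}{Z{\left(99 \right)}} - \frac{40614}{30454} = \frac{25431}{3} - \frac{40614}{30454} = 25431 \cdot \frac{1}{3} - \frac{20307}{15227} = 8477 - \frac{20307}{15227} = \frac{129058972}{15227}$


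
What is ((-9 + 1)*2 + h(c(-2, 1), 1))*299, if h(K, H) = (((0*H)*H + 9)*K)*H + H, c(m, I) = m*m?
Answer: 6279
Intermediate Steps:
c(m, I) = m²
h(K, H) = H + 9*H*K (h(K, H) = ((0*H + 9)*K)*H + H = ((0 + 9)*K)*H + H = (9*K)*H + H = 9*H*K + H = H + 9*H*K)
((-9 + 1)*2 + h(c(-2, 1), 1))*299 = ((-9 + 1)*2 + 1*(1 + 9*(-2)²))*299 = (-8*2 + 1*(1 + 9*4))*299 = (-16 + 1*(1 + 36))*299 = (-16 + 1*37)*299 = (-16 + 37)*299 = 21*299 = 6279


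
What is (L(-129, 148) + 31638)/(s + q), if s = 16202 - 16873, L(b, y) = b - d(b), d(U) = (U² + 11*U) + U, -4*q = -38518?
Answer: 1728/943 ≈ 1.8324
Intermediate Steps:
q = 19259/2 (q = -¼*(-38518) = 19259/2 ≈ 9629.5)
d(U) = U² + 12*U
L(b, y) = b - b*(12 + b)
s = -671
(L(-129, 148) + 31638)/(s + q) = (-129*(-11 - 1*(-129)) + 31638)/(-671 + 19259/2) = (-129*(-11 + 129) + 31638)/(17917/2) = (-129*118 + 31638)*(2/17917) = (-15222 + 31638)*(2/17917) = 16416*(2/17917) = 1728/943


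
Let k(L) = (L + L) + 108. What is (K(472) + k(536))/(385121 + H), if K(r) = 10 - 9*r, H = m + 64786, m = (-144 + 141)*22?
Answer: -3058/449841 ≈ -0.0067980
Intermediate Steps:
m = -66 (m = -3*22 = -66)
H = 64720 (H = -66 + 64786 = 64720)
k(L) = 108 + 2*L (k(L) = 2*L + 108 = 108 + 2*L)
(K(472) + k(536))/(385121 + H) = ((10 - 9*472) + (108 + 2*536))/(385121 + 64720) = ((10 - 4248) + (108 + 1072))/449841 = (-4238 + 1180)*(1/449841) = -3058*1/449841 = -3058/449841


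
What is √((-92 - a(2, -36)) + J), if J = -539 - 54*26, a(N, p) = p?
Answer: I*√1999 ≈ 44.71*I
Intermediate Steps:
J = -1943 (J = -539 - 1404 = -1943)
√((-92 - a(2, -36)) + J) = √((-92 - 1*(-36)) - 1943) = √((-92 + 36) - 1943) = √(-56 - 1943) = √(-1999) = I*√1999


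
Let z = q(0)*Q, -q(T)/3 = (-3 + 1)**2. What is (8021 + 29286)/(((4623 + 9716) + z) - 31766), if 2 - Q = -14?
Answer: -37307/17619 ≈ -2.1174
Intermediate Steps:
q(T) = -12 (q(T) = -3*(-3 + 1)**2 = -3*(-2)**2 = -3*4 = -12)
Q = 16 (Q = 2 - 1*(-14) = 2 + 14 = 16)
z = -192 (z = -12*16 = -192)
(8021 + 29286)/(((4623 + 9716) + z) - 31766) = (8021 + 29286)/(((4623 + 9716) - 192) - 31766) = 37307/((14339 - 192) - 31766) = 37307/(14147 - 31766) = 37307/(-17619) = 37307*(-1/17619) = -37307/17619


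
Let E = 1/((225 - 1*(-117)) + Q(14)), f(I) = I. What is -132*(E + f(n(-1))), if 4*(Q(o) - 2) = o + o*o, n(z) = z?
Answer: 104412/793 ≈ 131.67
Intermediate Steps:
Q(o) = 2 + o/4 + o²/4 (Q(o) = 2 + (o + o*o)/4 = 2 + (o + o²)/4 = 2 + (o/4 + o²/4) = 2 + o/4 + o²/4)
E = 2/793 (E = 1/((225 - 1*(-117)) + (2 + (¼)*14 + (¼)*14²)) = 1/((225 + 117) + (2 + 7/2 + (¼)*196)) = 1/(342 + (2 + 7/2 + 49)) = 1/(342 + 109/2) = 1/(793/2) = 2/793 ≈ 0.0025221)
-132*(E + f(n(-1))) = -132*(2/793 - 1) = -132*(-791/793) = 104412/793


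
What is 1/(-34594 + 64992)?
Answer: 1/30398 ≈ 3.2897e-5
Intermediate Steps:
1/(-34594 + 64992) = 1/30398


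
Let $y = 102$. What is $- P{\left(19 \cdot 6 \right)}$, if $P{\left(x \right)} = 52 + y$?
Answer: $-154$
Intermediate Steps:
$P{\left(x \right)} = 154$ ($P{\left(x \right)} = 52 + 102 = 154$)
$- P{\left(19 \cdot 6 \right)} = \left(-1\right) 154 = -154$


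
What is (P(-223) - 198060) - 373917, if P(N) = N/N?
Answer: -571976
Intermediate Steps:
P(N) = 1
(P(-223) - 198060) - 373917 = (1 - 198060) - 373917 = -198059 - 373917 = -571976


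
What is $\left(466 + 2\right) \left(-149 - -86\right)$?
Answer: $-29484$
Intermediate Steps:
$\left(466 + 2\right) \left(-149 - -86\right) = 468 \left(-149 + 86\right) = 468 \left(-63\right) = -29484$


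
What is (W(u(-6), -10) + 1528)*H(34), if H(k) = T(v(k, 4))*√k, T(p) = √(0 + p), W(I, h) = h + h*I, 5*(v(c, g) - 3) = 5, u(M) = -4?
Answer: 3116*√34 ≈ 18169.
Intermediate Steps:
v(c, g) = 4 (v(c, g) = 3 + (⅕)*5 = 3 + 1 = 4)
W(I, h) = h + I*h
T(p) = √p
H(k) = 2*√k (H(k) = √4*√k = 2*√k)
(W(u(-6), -10) + 1528)*H(34) = (-10*(1 - 4) + 1528)*(2*√34) = (-10*(-3) + 1528)*(2*√34) = (30 + 1528)*(2*√34) = 1558*(2*√34) = 3116*√34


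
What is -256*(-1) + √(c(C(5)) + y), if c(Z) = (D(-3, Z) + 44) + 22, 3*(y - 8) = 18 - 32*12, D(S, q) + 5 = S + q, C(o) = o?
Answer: 256 + I*√51 ≈ 256.0 + 7.1414*I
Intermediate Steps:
D(S, q) = -5 + S + q (D(S, q) = -5 + (S + q) = -5 + S + q)
y = -114 (y = 8 + (18 - 32*12)/3 = 8 + (18 - 384)/3 = 8 + (⅓)*(-366) = 8 - 122 = -114)
c(Z) = 58 + Z (c(Z) = ((-5 - 3 + Z) + 44) + 22 = ((-8 + Z) + 44) + 22 = (36 + Z) + 22 = 58 + Z)
-256*(-1) + √(c(C(5)) + y) = -256*(-1) + √((58 + 5) - 114) = 256 + √(63 - 114) = 256 + √(-51) = 256 + I*√51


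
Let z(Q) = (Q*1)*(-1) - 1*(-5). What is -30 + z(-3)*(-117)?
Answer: -966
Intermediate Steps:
z(Q) = 5 - Q (z(Q) = Q*(-1) + 5 = -Q + 5 = 5 - Q)
-30 + z(-3)*(-117) = -30 + (5 - 1*(-3))*(-117) = -30 + (5 + 3)*(-117) = -30 + 8*(-117) = -30 - 936 = -966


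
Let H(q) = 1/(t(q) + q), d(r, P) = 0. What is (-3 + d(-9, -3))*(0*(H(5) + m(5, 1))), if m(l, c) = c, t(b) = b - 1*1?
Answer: 0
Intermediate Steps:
t(b) = -1 + b (t(b) = b - 1 = -1 + b)
H(q) = 1/(-1 + 2*q) (H(q) = 1/((-1 + q) + q) = 1/(-1 + 2*q))
(-3 + d(-9, -3))*(0*(H(5) + m(5, 1))) = (-3 + 0)*(0*(1/(-1 + 2*5) + 1)) = -0*(1/(-1 + 10) + 1) = -0*(1/9 + 1) = -0*10/9 = -3*0 = 0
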